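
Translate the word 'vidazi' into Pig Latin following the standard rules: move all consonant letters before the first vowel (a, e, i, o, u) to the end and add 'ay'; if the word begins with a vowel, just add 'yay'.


'vidazi': move consonant cluster 'v' to end and add 'ay': 'idazivay'.

idazivay


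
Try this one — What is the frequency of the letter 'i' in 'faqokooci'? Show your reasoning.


Letter 'i' in 'faqokooci': found at position(s) 9 = 1 occurrence(s).

1


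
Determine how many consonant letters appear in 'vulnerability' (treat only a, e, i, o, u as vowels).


Consonants in 'vulnerability': v, l, n, r, b, l, t, y = 8 consonants.

8


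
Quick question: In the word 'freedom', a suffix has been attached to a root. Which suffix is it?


The word 'freedom' = 'free' (root) + '-dom' (suffix). The suffix is '-dom'.

dom


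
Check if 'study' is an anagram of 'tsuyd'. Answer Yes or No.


Sorted letters of 'study': 'dstuy'
Sorted letters of 'tsuyd': 'dstuy'
They match.

Yes


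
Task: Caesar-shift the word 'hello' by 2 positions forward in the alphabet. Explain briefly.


Shift each letter by 2: h -> j, e -> g, l -> n, l -> n, o -> q. Result: 'jgnnq'.

jgnnq


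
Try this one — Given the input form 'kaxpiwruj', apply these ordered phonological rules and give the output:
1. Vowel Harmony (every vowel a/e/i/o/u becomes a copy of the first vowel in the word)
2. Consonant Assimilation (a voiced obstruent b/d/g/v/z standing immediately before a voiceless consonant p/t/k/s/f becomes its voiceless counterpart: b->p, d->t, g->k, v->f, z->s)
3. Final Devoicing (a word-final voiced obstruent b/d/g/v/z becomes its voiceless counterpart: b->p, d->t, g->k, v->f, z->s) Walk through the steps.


Starting form: 'kaxpiwruj'
Rule 1: Vowel Harmony: all vowels become 'a' (matching first vowel). 'kaxpiwruj' -> 'kaxpawraj'
Rule 2: Consonant Assimilation: no voiced obstruent (b/d/g/v/z) stands immediately before a voiceless consonant (p/t/k/s/f). No change.
Rule 3: Final Devoicing: final consonant 'j' is not one of the voiced obstruents b/d/g/v/z. No change.
Final form: 'kaxpawraj'

kaxpawraj


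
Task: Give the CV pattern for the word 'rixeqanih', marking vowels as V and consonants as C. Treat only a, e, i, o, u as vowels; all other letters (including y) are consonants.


Letter mapping: r = C, i = V, x = C, e = V, q = C, a = V, n = C, i = V, h = C.

CVCVCVCVC


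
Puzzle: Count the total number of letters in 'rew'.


Spell out 'rew' and number each letter: r(1), e(2), w(3). Total: 3 letters.

3


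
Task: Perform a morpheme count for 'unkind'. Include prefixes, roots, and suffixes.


Decomposition: un- (prefix) + kind (root) = 2 morpheme(s)

2 morphemes


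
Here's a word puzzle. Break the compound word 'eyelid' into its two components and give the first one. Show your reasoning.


Split 'eyelid' into 'eye' + 'lid'. The first part is 'eye'.

eye


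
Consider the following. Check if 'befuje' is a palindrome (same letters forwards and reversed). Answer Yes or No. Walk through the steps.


Forward: 'befuje'
Reversed: 'ejufeb'
They differ.

No


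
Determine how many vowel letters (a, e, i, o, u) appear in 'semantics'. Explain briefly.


Vowels in 'semantics': e, a, i = 3 vowels.

3


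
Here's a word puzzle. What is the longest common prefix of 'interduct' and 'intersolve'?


Compare from the start: 5 characters match: 'inter'. Mismatch at position 6: 'd' vs 's'.

inter


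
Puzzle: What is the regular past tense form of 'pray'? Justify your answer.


Apply rule: Add -ed. 'pray' becomes 'prayed'.

prayed


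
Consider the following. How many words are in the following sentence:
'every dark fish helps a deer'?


Split into words: every | dark | fish | helps | a | deer = 6 words.

6


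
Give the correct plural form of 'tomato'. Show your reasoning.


Apply rule: Add -es (consonant + o). 'tomato' becomes 'tomatoes'.

tomatoes


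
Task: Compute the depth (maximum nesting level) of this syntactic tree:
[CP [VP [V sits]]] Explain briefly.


Count bracket nesting levels:
'[' at pos 0: depth = 1
'[' at pos 4: depth = 2
'[' at pos 8: depth = 3
Maximum depth reached: 3

3


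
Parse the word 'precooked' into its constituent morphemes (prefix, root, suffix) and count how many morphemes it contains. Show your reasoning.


Step 1: Identify prefix: 'pre' (meaning: before)
Step 2: Identify root: 'cook'
Step 3: Identify suffix(es): 'ed'
Decomposition: pre- (prefix: before) + cook (root) + -ed (suffix: past)
Total morphemes: 3

3 morphemes (pre- (prefix: before) + cook (root) + -ed (suffix: past))


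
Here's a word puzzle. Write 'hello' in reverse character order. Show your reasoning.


Reverse 'hello' character by character: 'olleh'.

olleh


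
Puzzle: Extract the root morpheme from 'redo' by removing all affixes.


Remove prefix 're' from 'redo' to get root 'do'.

do


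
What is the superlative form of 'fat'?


Apply superlative formation (double final consonant, add -est): 'fat' -> 'fattest'.

fattest


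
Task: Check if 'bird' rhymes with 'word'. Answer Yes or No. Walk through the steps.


Rime (stressed vowel + following sounds) of 'bird': -ird = /ɜːrd/
Rime of 'word': -ord = /ɜːrd/
/ɜːrd/ and /ɜːrd/ are the same ending sound, so the words rhyme.

Yes


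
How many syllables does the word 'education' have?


Break 'education' into syllables: ed-u-ca-tion -> ed | u | ca | tion = 4 syllables

4 syllables


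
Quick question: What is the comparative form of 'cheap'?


Apply comparative formation (add -er): 'cheap' -> 'cheaper'.

cheaper


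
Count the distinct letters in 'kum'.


Unique letters in 'kum': {k, m, u} = 3 distinct letters.

3


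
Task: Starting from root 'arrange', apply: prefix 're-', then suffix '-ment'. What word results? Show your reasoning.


Step 1: Add prefix 're-' to 'arrange' = 'rearrange'
Step 2: Add suffix '-ment' to 'rearrange' = 'rearrangement'

rearrangement


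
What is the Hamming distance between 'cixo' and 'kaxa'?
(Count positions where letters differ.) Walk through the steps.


Alignment:
Position 1: 'c' vs 'k' = DIFFER
Position 2: 'i' vs 'a' = DIFFER
Position 3: 'x' vs 'x' = match
Position 4: 'o' vs 'a' = DIFFER
Total differences: 3

3


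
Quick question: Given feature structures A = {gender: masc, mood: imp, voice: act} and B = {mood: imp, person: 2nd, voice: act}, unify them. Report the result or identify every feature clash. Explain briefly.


Compare features:
gender: A=masc vs B=_ -> unified: masc
mood: A=imp vs B=imp -> unified: imp
person: A=_ vs B=2nd -> unified: 2nd
voice: A=act vs B=act -> unified: act
No clashes found.

Unified: {gender: masc, mood: imp, person: 2nd, voice: act}


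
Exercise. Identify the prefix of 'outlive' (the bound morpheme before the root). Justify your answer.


The word 'outlive' = 'out' (prefix) + 'live' (root). The prefix is 'out'.

out


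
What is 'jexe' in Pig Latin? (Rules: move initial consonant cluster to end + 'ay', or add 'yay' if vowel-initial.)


'jexe': move consonant cluster 'j' to end and add 'ay': 'exejay'.

exejay


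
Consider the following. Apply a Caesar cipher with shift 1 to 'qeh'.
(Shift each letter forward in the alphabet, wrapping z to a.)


Shift each letter by 1: q -> r, e -> f, h -> i. Result: 'rfi'.

rfi


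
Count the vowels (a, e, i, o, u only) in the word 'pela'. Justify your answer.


Vowels in 'pela': e, a = 2 vowels.

2


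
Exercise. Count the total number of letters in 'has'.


Spell out 'has' and number each letter: h(1), a(2), s(3). Total: 3 letters.

3


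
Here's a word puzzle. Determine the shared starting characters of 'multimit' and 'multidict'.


Compare from the start: 5 characters match: 'multi'. Mismatch at position 6: 'm' vs 'd'.

multi


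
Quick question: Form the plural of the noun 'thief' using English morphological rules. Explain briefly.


Apply rule: Change -f to -ves. 'thief' becomes 'thieves'.

thieves


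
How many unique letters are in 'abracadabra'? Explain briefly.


Unique letters in 'abracadabra': {a, b, c, d, r} = 5 distinct letters.

5


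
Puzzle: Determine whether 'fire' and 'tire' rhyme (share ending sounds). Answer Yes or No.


Rime (stressed vowel + following sounds) of 'fire': -ire = /aɪər/
Rime of 'tire': -ire = /aɪər/
/aɪər/ and /aɪər/ are the same ending sound, so the words rhyme.

Yes


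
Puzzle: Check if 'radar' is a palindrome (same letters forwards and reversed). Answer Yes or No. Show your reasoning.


Forward: 'radar'
Reversed: 'radar'
They are identical.

Yes


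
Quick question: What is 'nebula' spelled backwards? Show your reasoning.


Reverse 'nebula' character by character: 'aluben'.

aluben


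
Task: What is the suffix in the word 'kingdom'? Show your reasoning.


The word 'kingdom' = 'king' (root) + '-dom' (suffix). The suffix is '-dom'.

dom


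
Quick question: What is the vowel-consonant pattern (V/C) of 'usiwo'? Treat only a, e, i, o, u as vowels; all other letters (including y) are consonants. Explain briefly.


Letter mapping: u = V, s = C, i = V, w = C, o = V.

VCVCV


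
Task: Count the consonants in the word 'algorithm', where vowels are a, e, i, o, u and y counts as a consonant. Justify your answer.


Consonants in 'algorithm': l, g, r, t, h, m = 6 consonants.

6


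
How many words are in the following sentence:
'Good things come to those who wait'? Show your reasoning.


Split into words: Good | things | come | to | those | who | wait = 7 words.

7


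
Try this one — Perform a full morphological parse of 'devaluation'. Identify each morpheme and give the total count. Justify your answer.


Step 1: Identify prefix: 'de' (meaning: reverse/remove)
Step 2: Identify root: 'value'
Step 3: Identify suffix(es): 'ation'
Decomposition: de- (prefix: reverse/remove) + value (root) + -ation (suffix: act of)
Total morphemes: 3

3 morphemes (de- (prefix: reverse/remove) + value (root) + -ation (suffix: act of))


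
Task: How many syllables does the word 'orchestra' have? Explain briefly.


Break 'orchestra' into syllables: or-ches-tra -> or | ches | tra = 3 syllables

3 syllables


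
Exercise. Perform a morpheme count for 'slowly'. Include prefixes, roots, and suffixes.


Decomposition: slow (root) + -ly (suffix) = 2 morpheme(s)

2 morphemes


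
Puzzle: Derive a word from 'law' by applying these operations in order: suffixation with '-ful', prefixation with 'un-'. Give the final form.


Step 1: Add suffix '-ful' to 'law' = 'lawful'
Step 2: Add prefix 'un-' to 'lawful' = 'unlawful'

unlawful


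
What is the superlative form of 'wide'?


Apply superlative formation (ends in e: add -st): 'wide' -> 'widest'.

widest


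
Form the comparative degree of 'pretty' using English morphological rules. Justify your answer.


Apply comparative formation (consonant + y: change y to i, add -er): 'pretty' -> 'prettier'.

prettier


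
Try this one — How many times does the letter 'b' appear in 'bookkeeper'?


Letter 'b' in 'bookkeeper': found at position(s) 1 = 1 occurrence(s).

1


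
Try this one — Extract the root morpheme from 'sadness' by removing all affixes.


Remove suffix '-ness' from 'sadness' to get root 'sad'.

sad


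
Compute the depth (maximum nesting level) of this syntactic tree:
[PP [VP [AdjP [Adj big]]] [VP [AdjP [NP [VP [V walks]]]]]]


Count bracket nesting levels:
'[' at pos 0: depth = 1
'[' at pos 4: depth = 2
'[' at pos 8: depth = 3
'[' at pos 14: depth = 4
'[' at pos 26: depth = 2
'[' at pos 30: depth = 3
'[' at pos 36: depth = 4
'[' at pos 40: depth = 5
'[' at pos 44: depth = 6
Maximum depth reached: 6

6


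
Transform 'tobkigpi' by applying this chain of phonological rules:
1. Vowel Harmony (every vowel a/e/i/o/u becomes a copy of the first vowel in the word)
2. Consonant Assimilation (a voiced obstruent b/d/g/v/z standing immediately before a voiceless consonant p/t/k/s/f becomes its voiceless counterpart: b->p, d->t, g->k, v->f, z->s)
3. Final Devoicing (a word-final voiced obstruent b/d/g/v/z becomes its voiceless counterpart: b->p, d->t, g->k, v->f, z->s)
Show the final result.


Starting form: 'tobkigpi'
Rule 1: Vowel Harmony: all vowels become 'o' (matching first vowel). 'tobkigpi' -> 'tobkogpo'
Rule 2: Consonant Assimilation: voiced obstruent before voiceless consonant becomes voiceless ('bk' -> 'pk', 'gp' -> 'kp'). 'tobkogpo' -> 'topkokpo'
Rule 3: Final Devoicing: the word ends in the vowel 'o', not a consonant. No change.
Final form: 'topkokpo'

topkokpo


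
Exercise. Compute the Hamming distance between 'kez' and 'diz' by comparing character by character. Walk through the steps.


Alignment:
Position 1: 'k' vs 'd' = DIFFER
Position 2: 'e' vs 'i' = DIFFER
Position 3: 'z' vs 'z' = match
Total differences: 2

2


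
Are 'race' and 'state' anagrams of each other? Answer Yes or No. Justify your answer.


Sorted letters of 'race': 'acer'
Sorted letters of 'state': 'aestt'
They do not match.

No


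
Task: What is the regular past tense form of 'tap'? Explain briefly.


Apply rule: Double final consonant and add -ed. 'tap' becomes 'tapped'.

tapped


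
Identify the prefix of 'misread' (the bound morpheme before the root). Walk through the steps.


The word 'misread' = 'mis' (prefix) + 'read' (root). The prefix is 'mis'.

mis


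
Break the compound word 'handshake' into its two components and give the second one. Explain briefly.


Split 'handshake' into 'hand' + 'shake'. The second part is 'shake'.

shake


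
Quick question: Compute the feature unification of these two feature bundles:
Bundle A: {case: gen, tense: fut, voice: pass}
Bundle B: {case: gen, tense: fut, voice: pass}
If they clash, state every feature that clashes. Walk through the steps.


Compare features:
case: A=gen vs B=gen -> unified: gen
tense: A=fut vs B=fut -> unified: fut
voice: A=pass vs B=pass -> unified: pass
No clashes found.

Unified: {case: gen, tense: fut, voice: pass}


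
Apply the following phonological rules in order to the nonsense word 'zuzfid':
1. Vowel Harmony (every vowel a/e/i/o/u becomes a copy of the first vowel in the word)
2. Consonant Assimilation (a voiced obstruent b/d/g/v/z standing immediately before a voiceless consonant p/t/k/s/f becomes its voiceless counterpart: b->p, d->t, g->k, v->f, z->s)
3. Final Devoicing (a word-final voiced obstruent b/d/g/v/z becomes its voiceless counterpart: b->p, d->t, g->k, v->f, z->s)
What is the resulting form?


Starting form: 'zuzfid'
Rule 1: Vowel Harmony: all vowels become 'u' (matching first vowel). 'zuzfid' -> 'zuzfud'
Rule 2: Consonant Assimilation: voiced obstruent before voiceless consonant becomes voiceless ('zf' -> 'sf'). 'zuzfud' -> 'zusfud'
Rule 3: Final Devoicing: word-final voiced obstruent 'd' becomes voiceless 't'. 'zusfud' -> 'zusfut'
Final form: 'zusfut'

zusfut


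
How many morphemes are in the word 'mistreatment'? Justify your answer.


Decomposition: mis- (prefix) + treat (root) + -ment (suffix) = 3 morpheme(s)

3 morphemes


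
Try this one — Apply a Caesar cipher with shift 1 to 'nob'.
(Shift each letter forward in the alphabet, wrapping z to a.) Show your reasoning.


Shift each letter by 1: n -> o, o -> p, b -> c. Result: 'opc'.

opc


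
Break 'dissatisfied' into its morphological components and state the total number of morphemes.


Step 1: Identify prefix: 'dis' (meaning: not/apart)
Step 2: Identify root: 'satisfy'
Step 3: Identify suffix(es): 'ed'
Decomposition: dis- (prefix: not/apart) + satisfy (root) + -ed (suffix: past)
Total morphemes: 3

3 morphemes (dis- (prefix: not/apart) + satisfy (root) + -ed (suffix: past))


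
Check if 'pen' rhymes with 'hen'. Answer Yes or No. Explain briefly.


Rime (stressed vowel + following sounds) of 'pen': -en = /ɛn/
Rime of 'hen': -en = /ɛn/
/ɛn/ and /ɛn/ are the same ending sound, so the words rhyme.

Yes


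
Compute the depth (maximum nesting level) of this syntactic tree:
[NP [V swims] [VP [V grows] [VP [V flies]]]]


Count bracket nesting levels:
'[' at pos 0: depth = 1
'[' at pos 4: depth = 2
'[' at pos 14: depth = 2
'[' at pos 18: depth = 3
'[' at pos 28: depth = 3
'[' at pos 32: depth = 4
Maximum depth reached: 4

4


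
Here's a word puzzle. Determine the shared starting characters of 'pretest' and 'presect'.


Compare from the start: 3 characters match: 'pre'. Mismatch at position 4: 't' vs 's'.

pre


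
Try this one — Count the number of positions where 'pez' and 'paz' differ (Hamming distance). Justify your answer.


Alignment:
Position 1: 'p' vs 'p' = match
Position 2: 'e' vs 'a' = DIFFER
Position 3: 'z' vs 'z' = match
Total differences: 1

1


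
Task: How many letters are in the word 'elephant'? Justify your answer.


Spell out 'elephant' and number each letter: e(1), l(2), e(3), p(4), h(5), a(6), n(7), t(8). Total: 8 letters.

8


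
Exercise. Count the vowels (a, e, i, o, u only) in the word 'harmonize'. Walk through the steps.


Vowels in 'harmonize': a, o, i, e = 4 vowels.

4


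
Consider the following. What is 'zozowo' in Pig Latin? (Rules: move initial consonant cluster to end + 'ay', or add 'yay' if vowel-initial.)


'zozowo': move consonant cluster 'z' to end and add 'ay': 'ozowozay'.

ozowozay


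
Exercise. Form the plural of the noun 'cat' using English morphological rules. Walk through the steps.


Apply rule: Add -s. 'cat' becomes 'cats'.

cats


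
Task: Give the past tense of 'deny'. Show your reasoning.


Apply rule: Change -y to -ied. 'deny' becomes 'denied'.

denied


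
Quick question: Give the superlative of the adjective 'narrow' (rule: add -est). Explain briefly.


Apply superlative formation (add -est): 'narrow' -> 'narrowest'.

narrowest


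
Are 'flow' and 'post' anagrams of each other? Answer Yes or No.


Sorted letters of 'flow': 'flow'
Sorted letters of 'post': 'opst'
They do not match.

No


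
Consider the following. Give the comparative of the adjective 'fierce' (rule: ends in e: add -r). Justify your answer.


Apply comparative formation (ends in e: add -r): 'fierce' -> 'fiercer'.

fiercer


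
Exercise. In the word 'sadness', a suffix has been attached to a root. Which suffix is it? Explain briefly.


The word 'sadness' = 'sad' (root) + '-ness' (suffix). The suffix is '-ness'.

ness


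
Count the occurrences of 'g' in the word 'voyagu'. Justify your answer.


Letter 'g' in 'voyagu': found at position(s) 5 = 1 occurrence(s).

1


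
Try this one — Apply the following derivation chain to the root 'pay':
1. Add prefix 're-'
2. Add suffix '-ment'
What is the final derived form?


Step 1: Add prefix 're-' to 'pay' = 'repay'
Step 2: Add suffix '-ment' to 'repay' = 'repayment'

repayment


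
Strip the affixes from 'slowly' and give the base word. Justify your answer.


Remove suffix '-ly' from 'slowly' to get root 'slow'.

slow


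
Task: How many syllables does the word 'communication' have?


Break 'communication' into syllables: com-mu-ni-ca-tion -> com | mu | ni | ca | tion = 5 syllables

5 syllables


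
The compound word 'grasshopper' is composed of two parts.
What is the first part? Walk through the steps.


Split 'grasshopper' into 'grass' + 'hopper'. The first part is 'grass'.

grass


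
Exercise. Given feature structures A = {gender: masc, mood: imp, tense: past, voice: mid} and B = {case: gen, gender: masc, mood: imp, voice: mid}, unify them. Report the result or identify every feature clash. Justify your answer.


Compare features:
case: A=_ vs B=gen -> unified: gen
gender: A=masc vs B=masc -> unified: masc
mood: A=imp vs B=imp -> unified: imp
tense: A=past vs B=_ -> unified: past
voice: A=mid vs B=mid -> unified: mid
No clashes found.

Unified: {case: gen, gender: masc, mood: imp, tense: past, voice: mid}


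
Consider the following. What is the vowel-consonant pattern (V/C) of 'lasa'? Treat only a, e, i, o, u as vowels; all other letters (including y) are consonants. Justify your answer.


Letter mapping: l = C, a = V, s = C, a = V.

CVCV


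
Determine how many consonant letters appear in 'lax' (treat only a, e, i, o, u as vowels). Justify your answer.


Consonants in 'lax': l, x = 2 consonants.

2


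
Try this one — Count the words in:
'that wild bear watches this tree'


Split into words: that | wild | bear | watches | this | tree = 6 words.

6


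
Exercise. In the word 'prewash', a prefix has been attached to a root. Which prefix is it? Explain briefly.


The word 'prewash' = 'pre' (prefix) + 'wash' (root). The prefix is 'pre'.

pre


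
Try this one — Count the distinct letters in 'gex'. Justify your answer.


Unique letters in 'gex': {e, g, x} = 3 distinct letters.

3


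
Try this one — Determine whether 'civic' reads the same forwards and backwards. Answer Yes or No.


Forward: 'civic'
Reversed: 'civic'
They are identical.

Yes


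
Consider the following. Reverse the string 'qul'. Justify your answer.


Reverse 'qul' character by character: 'luq'.

luq


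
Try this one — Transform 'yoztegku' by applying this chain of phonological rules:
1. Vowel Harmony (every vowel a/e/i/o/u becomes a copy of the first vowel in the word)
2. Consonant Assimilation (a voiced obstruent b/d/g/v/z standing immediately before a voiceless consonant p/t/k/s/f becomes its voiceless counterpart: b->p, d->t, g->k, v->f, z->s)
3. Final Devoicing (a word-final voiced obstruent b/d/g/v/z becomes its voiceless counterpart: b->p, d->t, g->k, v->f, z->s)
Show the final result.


Starting form: 'yoztegku'
Rule 1: Vowel Harmony: all vowels become 'o' (matching first vowel). 'yoztegku' -> 'yoztogko'
Rule 2: Consonant Assimilation: voiced obstruent before voiceless consonant becomes voiceless ('zt' -> 'st', 'gk' -> 'kk'). 'yoztogko' -> 'yostokko'
Rule 3: Final Devoicing: the word ends in the vowel 'o', not a consonant. No change.
Final form: 'yostokko'

yostokko


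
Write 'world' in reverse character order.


Reverse 'world' character by character: 'dlrow'.

dlrow


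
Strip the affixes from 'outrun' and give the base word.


Remove prefix 'out' from 'outrun' to get root 'run'.

run


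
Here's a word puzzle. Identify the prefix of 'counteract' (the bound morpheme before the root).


The word 'counteract' = 'counter' (prefix) + 'act' (root). The prefix is 'counter'.

counter


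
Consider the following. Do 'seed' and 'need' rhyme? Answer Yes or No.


Rime (stressed vowel + following sounds) of 'seed': -eed = /iːd/
Rime of 'need': -eed = /iːd/
/iːd/ and /iːd/ are the same ending sound, so the words rhyme.

Yes


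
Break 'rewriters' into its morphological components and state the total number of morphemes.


Step 1: Identify prefix: 're' (meaning: again)
Step 2: Identify root: 'write'
Step 3: Identify suffix(es): 'er, s'
Decomposition: re- (prefix: again) + write (root) + -er (suffix: one who) + -s (plural)
Total morphemes: 4

4 morphemes (re- (prefix: again) + write (root) + -er (suffix: one who) + -s (plural))


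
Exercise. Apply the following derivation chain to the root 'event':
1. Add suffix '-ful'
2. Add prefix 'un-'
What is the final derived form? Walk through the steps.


Step 1: Add suffix '-ful' to 'event' = 'eventful'
Step 2: Add prefix 'un-' to 'eventful' = 'uneventful'

uneventful


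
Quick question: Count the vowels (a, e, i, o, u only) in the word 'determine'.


Vowels in 'determine': e, e, i, e = 4 vowels.

4


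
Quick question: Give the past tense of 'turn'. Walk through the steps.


Apply rule: Add -ed. 'turn' becomes 'turned'.

turned


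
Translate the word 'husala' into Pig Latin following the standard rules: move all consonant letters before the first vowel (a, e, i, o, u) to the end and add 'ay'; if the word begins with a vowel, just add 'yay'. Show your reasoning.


'husala': move consonant cluster 'h' to end and add 'ay': 'usalahay'.

usalahay


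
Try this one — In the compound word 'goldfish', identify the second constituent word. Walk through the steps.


Split 'goldfish' into 'gold' + 'fish'. The second part is 'fish'.

fish


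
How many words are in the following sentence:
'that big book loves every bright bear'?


Split into words: that | big | book | loves | every | bright | bear = 7 words.

7


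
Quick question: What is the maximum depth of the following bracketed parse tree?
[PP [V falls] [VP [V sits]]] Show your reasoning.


Count bracket nesting levels:
'[' at pos 0: depth = 1
'[' at pos 4: depth = 2
'[' at pos 14: depth = 2
'[' at pos 18: depth = 3
Maximum depth reached: 3

3


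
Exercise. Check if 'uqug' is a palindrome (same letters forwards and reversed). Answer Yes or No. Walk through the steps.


Forward: 'uqug'
Reversed: 'guqu'
They differ.

No


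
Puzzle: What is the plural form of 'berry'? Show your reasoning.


Apply rule: Change -y to -ies (consonant + y). 'berry' becomes 'berries'.

berries


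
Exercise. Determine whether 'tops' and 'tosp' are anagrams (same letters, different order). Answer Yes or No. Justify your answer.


Sorted letters of 'tops': 'opst'
Sorted letters of 'tosp': 'opst'
They match.

Yes


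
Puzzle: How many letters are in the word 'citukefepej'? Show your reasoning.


Spell out 'citukefepej' and number each letter: c(1), i(2), t(3), u(4), k(5), e(6), f(7), e(8), p(9), e(10), j(11). Total: 11 letters.

11


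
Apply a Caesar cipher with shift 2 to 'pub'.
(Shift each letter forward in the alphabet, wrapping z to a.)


Shift each letter by 2: p -> r, u -> w, b -> d. Result: 'rwd'.

rwd


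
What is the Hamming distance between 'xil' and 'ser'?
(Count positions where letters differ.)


Alignment:
Position 1: 'x' vs 's' = DIFFER
Position 2: 'i' vs 'e' = DIFFER
Position 3: 'l' vs 'r' = DIFFER
Total differences: 3

3


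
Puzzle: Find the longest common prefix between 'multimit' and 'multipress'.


Compare from the start: 5 characters match: 'multi'. Mismatch at position 6: 'm' vs 'p'.

multi


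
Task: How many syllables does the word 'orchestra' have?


Break 'orchestra' into syllables: or-ches-tra -> or | ches | tra = 3 syllables

3 syllables


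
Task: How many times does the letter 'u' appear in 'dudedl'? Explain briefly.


Letter 'u' in 'dudedl': found at position(s) 2 = 1 occurrence(s).

1


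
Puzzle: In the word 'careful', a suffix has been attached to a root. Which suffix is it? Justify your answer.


The word 'careful' = 'care' (root) + '-ful' (suffix). The suffix is '-ful'.

ful


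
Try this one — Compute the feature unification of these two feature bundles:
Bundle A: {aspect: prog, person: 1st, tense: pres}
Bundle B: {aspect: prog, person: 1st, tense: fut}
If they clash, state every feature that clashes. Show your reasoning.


Compare features:
aspect: A=prog vs B=prog -> unified: prog
person: A=1st vs B=1st -> unified: 1st
tense: A=pres vs B=fut -> CLASH
Clash detected on feature 'tense' (pres vs fut); unification fails.

CLASH on 'tense' (pres vs fut)


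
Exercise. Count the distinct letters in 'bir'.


Unique letters in 'bir': {b, i, r} = 3 distinct letters.

3


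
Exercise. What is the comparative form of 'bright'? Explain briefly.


Apply comparative formation (add -er): 'bright' -> 'brighter'.

brighter


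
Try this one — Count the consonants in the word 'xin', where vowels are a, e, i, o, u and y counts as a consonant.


Consonants in 'xin': x, n = 2 consonants.

2


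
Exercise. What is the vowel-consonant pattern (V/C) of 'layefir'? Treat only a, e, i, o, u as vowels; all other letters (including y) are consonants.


Letter mapping: l = C, a = V, y = C, e = V, f = C, i = V, r = C.

CVCVCVC


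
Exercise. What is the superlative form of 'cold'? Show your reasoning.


Apply superlative formation (add -est): 'cold' -> 'coldest'.

coldest


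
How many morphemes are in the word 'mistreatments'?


Decomposition: mis- (prefix) + treat (root) + -ment (suffix) + -s (plural) = 4 morpheme(s)

4 morphemes


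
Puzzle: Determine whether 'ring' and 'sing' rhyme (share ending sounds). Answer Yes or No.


Rime (stressed vowel + following sounds) of 'ring': -ing = /ɪŋ/
Rime of 'sing': -ing = /ɪŋ/
/ɪŋ/ and /ɪŋ/ are the same ending sound, so the words rhyme.

Yes


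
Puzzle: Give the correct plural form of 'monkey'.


Apply rule: Add -s. 'monkey' becomes 'monkeys'.

monkeys


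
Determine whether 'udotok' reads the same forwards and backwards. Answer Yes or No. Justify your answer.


Forward: 'udotok'
Reversed: 'kotodu'
They differ.

No


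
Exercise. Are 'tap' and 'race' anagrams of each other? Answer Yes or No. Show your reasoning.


Sorted letters of 'tap': 'apt'
Sorted letters of 'race': 'acer'
They do not match.

No


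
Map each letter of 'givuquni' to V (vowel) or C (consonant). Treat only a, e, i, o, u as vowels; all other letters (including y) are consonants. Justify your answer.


Letter mapping: g = C, i = V, v = C, u = V, q = C, u = V, n = C, i = V.

CVCVCVCV


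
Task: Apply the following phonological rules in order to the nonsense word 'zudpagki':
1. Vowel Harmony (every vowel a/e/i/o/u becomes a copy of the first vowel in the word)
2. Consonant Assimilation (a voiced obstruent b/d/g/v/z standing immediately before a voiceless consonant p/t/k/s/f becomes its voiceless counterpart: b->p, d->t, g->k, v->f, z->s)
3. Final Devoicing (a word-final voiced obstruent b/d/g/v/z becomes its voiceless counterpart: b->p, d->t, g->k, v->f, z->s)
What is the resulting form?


Starting form: 'zudpagki'
Rule 1: Vowel Harmony: all vowels become 'u' (matching first vowel). 'zudpagki' -> 'zudpugku'
Rule 2: Consonant Assimilation: voiced obstruent before voiceless consonant becomes voiceless ('dp' -> 'tp', 'gk' -> 'kk'). 'zudpugku' -> 'zutpukku'
Rule 3: Final Devoicing: the word ends in the vowel 'u', not a consonant. No change.
Final form: 'zutpukku'

zutpukku


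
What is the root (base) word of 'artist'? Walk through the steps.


Remove suffix '-ist' from 'artist' to get root 'art'.

art


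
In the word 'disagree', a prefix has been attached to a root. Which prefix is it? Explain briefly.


The word 'disagree' = 'dis' (prefix) + 'agree' (root). The prefix is 'dis'.

dis


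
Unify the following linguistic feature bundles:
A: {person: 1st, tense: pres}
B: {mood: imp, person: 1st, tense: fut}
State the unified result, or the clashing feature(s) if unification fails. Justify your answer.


Compare features:
mood: A=_ vs B=imp -> unified: imp
person: A=1st vs B=1st -> unified: 1st
tense: A=pres vs B=fut -> CLASH
Clash detected on feature 'tense' (pres vs fut); unification fails.

CLASH on 'tense' (pres vs fut)


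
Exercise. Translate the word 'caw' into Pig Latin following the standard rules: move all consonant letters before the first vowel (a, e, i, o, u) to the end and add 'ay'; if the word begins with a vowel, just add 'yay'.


'caw': move consonant cluster 'c' to end and add 'ay': 'awcay'.

awcay


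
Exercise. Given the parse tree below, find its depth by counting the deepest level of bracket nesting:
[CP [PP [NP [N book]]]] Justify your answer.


Count bracket nesting levels:
'[' at pos 0: depth = 1
'[' at pos 4: depth = 2
'[' at pos 8: depth = 3
'[' at pos 12: depth = 4
Maximum depth reached: 4

4


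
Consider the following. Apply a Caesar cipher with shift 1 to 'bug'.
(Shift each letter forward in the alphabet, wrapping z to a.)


Shift each letter by 1: b -> c, u -> v, g -> h. Result: 'cvh'.

cvh


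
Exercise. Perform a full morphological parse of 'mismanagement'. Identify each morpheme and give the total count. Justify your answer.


Step 1: Identify prefix: 'mis' (meaning: wrongly)
Step 2: Identify root: 'manage'
Step 3: Identify suffix(es): 'ment'
Decomposition: mis- (prefix: wrongly) + manage (root) + -ment (suffix: action/result)
Total morphemes: 3

3 morphemes (mis- (prefix: wrongly) + manage (root) + -ment (suffix: action/result))


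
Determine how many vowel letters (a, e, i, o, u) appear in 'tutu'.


Vowels in 'tutu': u, u = 2 vowels.

2


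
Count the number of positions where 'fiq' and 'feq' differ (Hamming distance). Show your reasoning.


Alignment:
Position 1: 'f' vs 'f' = match
Position 2: 'i' vs 'e' = DIFFER
Position 3: 'q' vs 'q' = match
Total differences: 1

1


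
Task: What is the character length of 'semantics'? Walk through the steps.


Spell out 'semantics' and number each letter: s(1), e(2), m(3), a(4), n(5), t(6), i(7), c(8), s(9). Total: 9 letters.

9


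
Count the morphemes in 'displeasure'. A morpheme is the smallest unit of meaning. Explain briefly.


Decomposition: dis- (prefix) + please (root) + -ure (suffix) = 3 morpheme(s)

3 morphemes


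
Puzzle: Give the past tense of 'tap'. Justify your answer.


Apply rule: Double final consonant and add -ed. 'tap' becomes 'tapped'.

tapped


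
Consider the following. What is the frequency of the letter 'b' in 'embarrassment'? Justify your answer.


Letter 'b' in 'embarrassment': found at position(s) 3 = 1 occurrence(s).

1


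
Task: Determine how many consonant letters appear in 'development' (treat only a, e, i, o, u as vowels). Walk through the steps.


Consonants in 'development': d, v, l, p, m, n, t = 7 consonants.

7


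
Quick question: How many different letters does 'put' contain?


Unique letters in 'put': {p, t, u} = 3 distinct letters.

3


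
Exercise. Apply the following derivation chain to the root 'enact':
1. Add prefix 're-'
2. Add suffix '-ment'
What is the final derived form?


Step 1: Add prefix 're-' to 'enact' = 'reenact'
Step 2: Add suffix '-ment' to 'reenact' = 'reenactment'

reenactment


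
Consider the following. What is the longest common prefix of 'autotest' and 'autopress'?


Compare from the start: 4 characters match: 'auto'. Mismatch at position 5: 't' vs 'p'.

auto


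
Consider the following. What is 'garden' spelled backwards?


Reverse 'garden' character by character: 'nedrag'.

nedrag


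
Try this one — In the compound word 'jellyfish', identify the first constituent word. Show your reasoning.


Split 'jellyfish' into 'jelly' + 'fish'. The first part is 'jelly'.

jelly


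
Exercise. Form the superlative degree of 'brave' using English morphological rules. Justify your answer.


Apply superlative formation (ends in e: add -st): 'brave' -> 'bravest'.

bravest


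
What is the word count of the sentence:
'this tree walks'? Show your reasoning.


Split into words: this | tree | walks = 3 words.

3


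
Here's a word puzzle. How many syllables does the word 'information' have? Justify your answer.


Break 'information' into syllables: in-for-ma-tion -> in | for | ma | tion = 4 syllables

4 syllables


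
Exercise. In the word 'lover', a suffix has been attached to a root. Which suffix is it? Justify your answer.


The word 'lover' = 'love' (root) + '-er' (suffix). The suffix is '-er'.

er


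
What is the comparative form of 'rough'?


Apply comparative formation (add -er): 'rough' -> 'rougher'.

rougher


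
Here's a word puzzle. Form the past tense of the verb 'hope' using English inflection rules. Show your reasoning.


Apply rule: Add -d (word ends in -e). 'hope' becomes 'hoped'.

hoped


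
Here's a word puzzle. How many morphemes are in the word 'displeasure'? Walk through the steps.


Decomposition: dis- (prefix) + please (root) + -ure (suffix) = 3 morpheme(s)

3 morphemes


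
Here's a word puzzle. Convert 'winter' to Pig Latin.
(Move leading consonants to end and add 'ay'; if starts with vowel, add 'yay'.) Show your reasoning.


'winter': move consonant cluster 'w' to end and add 'ay': 'interway'.

interway


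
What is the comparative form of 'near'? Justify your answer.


Apply comparative formation (add -er): 'near' -> 'nearer'.

nearer


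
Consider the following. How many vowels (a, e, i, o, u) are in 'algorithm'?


Vowels in 'algorithm': a, o, i = 3 vowels.

3


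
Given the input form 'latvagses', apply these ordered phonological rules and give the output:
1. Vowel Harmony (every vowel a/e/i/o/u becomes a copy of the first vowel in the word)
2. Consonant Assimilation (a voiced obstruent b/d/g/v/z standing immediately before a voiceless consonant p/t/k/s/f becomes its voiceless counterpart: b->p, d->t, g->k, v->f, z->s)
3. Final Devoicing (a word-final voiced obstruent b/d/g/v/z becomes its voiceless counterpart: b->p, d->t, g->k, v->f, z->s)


Starting form: 'latvagses'
Rule 1: Vowel Harmony: all vowels become 'a' (matching first vowel). 'latvagses' -> 'latvagsas'
Rule 2: Consonant Assimilation: voiced obstruent before voiceless consonant becomes voiceless ('gs' -> 'ks'). 'latvagsas' -> 'latvaksas'
Rule 3: Final Devoicing: final consonant 's' is not one of the voiced obstruents b/d/g/v/z. No change.
Final form: 'latvaksas'

latvaksas


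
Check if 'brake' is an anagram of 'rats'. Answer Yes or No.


Sorted letters of 'brake': 'abekr'
Sorted letters of 'rats': 'arst'
They do not match.

No


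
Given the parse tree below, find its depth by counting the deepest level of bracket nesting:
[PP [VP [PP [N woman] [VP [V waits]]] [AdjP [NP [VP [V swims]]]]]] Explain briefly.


Count bracket nesting levels:
'[' at pos 0: depth = 1
'[' at pos 4: depth = 2
'[' at pos 8: depth = 3
'[' at pos 12: depth = 4
'[' at pos 22: depth = 4
'[' at pos 26: depth = 5
'[' at pos 38: depth = 3
'[' at pos 44: depth = 4
'[' at pos 48: depth = 5
'[' at pos 52: depth = 6
Maximum depth reached: 6

6


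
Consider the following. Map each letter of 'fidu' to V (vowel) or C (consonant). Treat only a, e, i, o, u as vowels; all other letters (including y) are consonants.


Letter mapping: f = C, i = V, d = C, u = V.

CVCV


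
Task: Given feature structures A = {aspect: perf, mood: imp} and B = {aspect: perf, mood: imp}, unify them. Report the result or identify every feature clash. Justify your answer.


Compare features:
aspect: A=perf vs B=perf -> unified: perf
mood: A=imp vs B=imp -> unified: imp
No clashes found.

Unified: {aspect: perf, mood: imp}


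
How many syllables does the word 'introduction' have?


Break 'introduction' into syllables: in-tro-duc-tion -> in | tro | duc | tion = 4 syllables

4 syllables


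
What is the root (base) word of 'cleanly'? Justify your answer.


Remove suffix '-ly' from 'cleanly' to get root 'clean'.

clean


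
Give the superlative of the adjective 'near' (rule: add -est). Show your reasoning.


Apply superlative formation (add -est): 'near' -> 'nearest'.

nearest


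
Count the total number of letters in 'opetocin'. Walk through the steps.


Spell out 'opetocin' and number each letter: o(1), p(2), e(3), t(4), o(5), c(6), i(7), n(8). Total: 8 letters.

8


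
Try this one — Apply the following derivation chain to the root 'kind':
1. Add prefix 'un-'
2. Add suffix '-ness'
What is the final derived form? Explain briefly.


Step 1: Add prefix 'un-' to 'kind' = 'unkind'
Step 2: Add suffix '-ness' to 'unkind' = 'unkindness'

unkindness


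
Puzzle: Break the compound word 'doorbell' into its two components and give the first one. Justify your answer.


Split 'doorbell' into 'door' + 'bell'. The first part is 'door'.

door


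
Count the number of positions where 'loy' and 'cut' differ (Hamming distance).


Alignment:
Position 1: 'l' vs 'c' = DIFFER
Position 2: 'o' vs 'u' = DIFFER
Position 3: 'y' vs 't' = DIFFER
Total differences: 3

3
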